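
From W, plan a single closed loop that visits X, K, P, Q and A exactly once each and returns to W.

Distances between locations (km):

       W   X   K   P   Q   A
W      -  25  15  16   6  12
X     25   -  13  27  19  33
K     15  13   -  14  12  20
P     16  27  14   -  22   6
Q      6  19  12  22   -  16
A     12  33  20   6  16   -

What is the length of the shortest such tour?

With 5 stops there are 5!/2 = 60 distinct round trips (a route and its reverse cost the same).
W→X→K→P→Q→A→W: 25+13+14+22+16+12 = 102
W→X→K→P→A→Q→W: 25+13+14+6+16+6 = 80
W→X→K→Q→P→A→W: 25+13+12+22+6+12 = 90
W→X→K→Q→A→P→W: 25+13+12+16+6+16 = 88
W→X→K→A→P→Q→W: 25+13+20+6+22+6 = 92
W→X→K→A→Q→P→W: 25+13+20+16+22+16 = 112
W→X→P→K→Q→A→W: 25+27+14+12+16+12 = 106
W→X→P→K→A→Q→W: 25+27+14+20+16+6 = 108
W→X→P→Q→K→A→W: 25+27+22+12+20+12 = 118
W→X→P→Q→A→K→W: 25+27+22+16+20+15 = 125
W→X→P→A→K→Q→W: 25+27+6+20+12+6 = 96
W→X→P→A→Q→K→W: 25+27+6+16+12+15 = 101
W→X→Q→K→P→A→W: 25+19+12+14+6+12 = 88
W→X→Q→K→A→P→W: 25+19+12+20+6+16 = 98
… (46 more)
W→Q→X→K→P→A→W: 6+19+13+14+6+12 = 70  ← best
The minimum is 70.
One optimal route: W → Q → X → K → P → A → W (or its reverse).

Shortest round trip = 70 km.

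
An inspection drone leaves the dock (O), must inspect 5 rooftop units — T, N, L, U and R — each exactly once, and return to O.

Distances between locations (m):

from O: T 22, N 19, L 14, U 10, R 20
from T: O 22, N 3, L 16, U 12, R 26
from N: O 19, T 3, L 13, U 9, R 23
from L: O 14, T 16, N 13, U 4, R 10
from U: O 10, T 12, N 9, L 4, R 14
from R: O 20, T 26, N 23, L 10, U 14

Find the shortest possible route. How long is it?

68 m — the shortest possible round trip.

O → T → N → L → U → R → O: 22+3+13+4+14+20 = 76
O → T → N → L → R → U → O: 22+3+13+10+14+10 = 72
O → T → N → U → L → R → O: 22+3+9+4+10+20 = 68
O → T → N → U → R → L → O: 22+3+9+14+10+14 = 72
O → T → N → R → L → U → O: 22+3+23+10+4+10 = 72
O → T → N → R → U → L → O: 22+3+23+14+4+14 = 80
O → T → L → N → U → R → O: 22+16+13+9+14+20 = 94
O → T → L → N → R → U → O: 22+16+13+23+14+10 = 98
O → T → L → U → N → R → O: 22+16+4+9+23+20 = 94
O → T → L → U → R → N → O: 22+16+4+14+23+19 = 98
O → T → L → R → N → U → O: 22+16+10+23+9+10 = 90
O → T → L → R → U → N → O: 22+16+10+14+9+19 = 90
O → T → U → N → L → R → O: 22+12+9+13+10+20 = 86
O → T → U → N → R → L → O: 22+12+9+23+10+14 = 90
… (46 more)
The minimum is 68.
One optimal route: O → T → N → U → L → R → O (or its reverse).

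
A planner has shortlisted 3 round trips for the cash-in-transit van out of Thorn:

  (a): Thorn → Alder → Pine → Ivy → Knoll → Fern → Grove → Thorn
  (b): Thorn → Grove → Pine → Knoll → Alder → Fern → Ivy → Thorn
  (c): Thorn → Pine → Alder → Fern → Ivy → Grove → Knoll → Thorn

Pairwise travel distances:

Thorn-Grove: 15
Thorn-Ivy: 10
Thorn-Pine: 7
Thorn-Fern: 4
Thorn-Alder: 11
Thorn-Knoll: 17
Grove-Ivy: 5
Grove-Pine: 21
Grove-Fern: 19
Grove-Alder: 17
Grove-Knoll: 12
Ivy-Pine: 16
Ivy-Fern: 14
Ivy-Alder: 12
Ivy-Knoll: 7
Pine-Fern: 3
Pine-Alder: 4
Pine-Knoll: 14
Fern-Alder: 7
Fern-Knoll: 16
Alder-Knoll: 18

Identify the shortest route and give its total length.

66 — (c) is the shortest.

(a): 11 + 4 + 16 + 7 + 16 + 19 + 15 = 88
(b): 15 + 21 + 14 + 18 + 7 + 14 + 10 = 99
(c): 7 + 4 + 7 + 14 + 5 + 12 + 17 = 66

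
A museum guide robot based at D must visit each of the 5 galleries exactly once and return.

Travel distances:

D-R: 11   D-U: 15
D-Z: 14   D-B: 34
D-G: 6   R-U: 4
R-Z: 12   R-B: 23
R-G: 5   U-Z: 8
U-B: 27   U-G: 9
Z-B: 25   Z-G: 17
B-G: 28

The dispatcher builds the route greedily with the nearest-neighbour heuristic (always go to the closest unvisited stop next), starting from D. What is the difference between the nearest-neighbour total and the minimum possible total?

D: G=6, R=11, Z=14, U=15, B=34 ⇒ G
G: R=5, U=9, Z=17, B=28 ⇒ R
R: U=4, Z=12, B=23 ⇒ U
U: Z=8, B=27 ⇒ Z
Z: B=25 ⇒ B
NN route D → G → R → U → Z → B → D costs 82.
Optimal: D → Z → B → R → U → G → D costs 81 (by enumerating all 60 distinct tours).
Excess = 82 − 81 = 1.

1 longer than the optimal tour.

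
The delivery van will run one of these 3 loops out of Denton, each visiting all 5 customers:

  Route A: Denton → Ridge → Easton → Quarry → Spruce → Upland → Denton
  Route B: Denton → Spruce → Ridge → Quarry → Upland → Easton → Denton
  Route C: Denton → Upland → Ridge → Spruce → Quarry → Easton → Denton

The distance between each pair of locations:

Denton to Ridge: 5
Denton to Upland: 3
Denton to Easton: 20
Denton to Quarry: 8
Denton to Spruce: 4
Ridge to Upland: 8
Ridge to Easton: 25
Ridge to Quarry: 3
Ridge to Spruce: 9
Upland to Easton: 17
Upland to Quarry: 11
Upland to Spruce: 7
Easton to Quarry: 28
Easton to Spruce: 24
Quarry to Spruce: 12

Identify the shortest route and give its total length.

64 — Route B is the shortest.

Route A: 5 + 25 + 28 + 12 + 7 + 3 = 80
Route B: 4 + 9 + 3 + 11 + 17 + 20 = 64
Route C: 3 + 8 + 9 + 12 + 28 + 20 = 80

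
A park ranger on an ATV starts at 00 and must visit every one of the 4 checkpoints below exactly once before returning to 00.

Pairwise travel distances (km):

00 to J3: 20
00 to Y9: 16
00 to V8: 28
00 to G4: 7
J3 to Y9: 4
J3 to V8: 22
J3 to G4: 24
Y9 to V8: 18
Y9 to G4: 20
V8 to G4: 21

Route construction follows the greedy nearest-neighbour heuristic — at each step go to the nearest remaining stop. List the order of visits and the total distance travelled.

81 km along 00 → G4 → Y9 → J3 → V8 → 00.

00 → [G4:7 / Y9:16 / J3:20 / V8:28] → G4 (7)
G4 → [Y9:20 / V8:21 / J3:24] → Y9 (20)
Y9 → [J3:4 / V8:18] → J3 (4)
J3 → [V8:22] → V8 (22)
Return V8→00: 28.
Total = 7 + 20 + 4 + 22 + 28 = 81.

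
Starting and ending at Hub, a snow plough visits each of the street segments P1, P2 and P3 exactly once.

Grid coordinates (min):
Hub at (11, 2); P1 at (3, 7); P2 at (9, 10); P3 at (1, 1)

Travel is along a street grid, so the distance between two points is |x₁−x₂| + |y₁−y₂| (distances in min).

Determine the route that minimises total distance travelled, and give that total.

With 3 stops there are 3!/2 = 3 distinct round trips (a route and its reverse cost the same).
Hub→P1→P2→P3→Hub: 13+9+17+11 = 50
Hub→P1→P3→P2→Hub: 13+8+17+10 = 48
Hub→P2→P1→P3→Hub: 10+9+8+11 = 38
The minimum is 38.
One optimal route: Hub → P2 → P1 → P3 → Hub (or its reverse).

Minimum total distance: 38 min.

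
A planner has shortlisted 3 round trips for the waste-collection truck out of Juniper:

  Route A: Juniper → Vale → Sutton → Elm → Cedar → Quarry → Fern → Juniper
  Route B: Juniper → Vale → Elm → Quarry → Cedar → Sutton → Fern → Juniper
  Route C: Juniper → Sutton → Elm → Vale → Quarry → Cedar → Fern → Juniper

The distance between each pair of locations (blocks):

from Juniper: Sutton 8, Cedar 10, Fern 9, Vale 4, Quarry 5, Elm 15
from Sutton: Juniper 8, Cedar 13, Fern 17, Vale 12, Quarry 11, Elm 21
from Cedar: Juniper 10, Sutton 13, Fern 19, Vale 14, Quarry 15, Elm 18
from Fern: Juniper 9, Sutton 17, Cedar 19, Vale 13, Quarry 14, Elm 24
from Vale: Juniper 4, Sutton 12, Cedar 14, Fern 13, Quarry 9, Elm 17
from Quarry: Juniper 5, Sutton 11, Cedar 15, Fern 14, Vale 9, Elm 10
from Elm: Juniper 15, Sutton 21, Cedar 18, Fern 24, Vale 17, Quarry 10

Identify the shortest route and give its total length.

Shortest is Route B, total 85 blocks.

Route A: 4 + 12 + 21 + 18 + 15 + 14 + 9 = 93
Route B: 4 + 17 + 10 + 15 + 13 + 17 + 9 = 85
Route C: 8 + 21 + 17 + 9 + 15 + 19 + 9 = 98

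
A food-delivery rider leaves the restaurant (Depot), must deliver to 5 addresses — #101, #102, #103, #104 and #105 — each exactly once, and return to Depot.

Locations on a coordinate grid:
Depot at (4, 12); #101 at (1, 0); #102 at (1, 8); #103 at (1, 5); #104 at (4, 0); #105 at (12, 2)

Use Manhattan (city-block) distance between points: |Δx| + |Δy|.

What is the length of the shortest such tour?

Shortest round trip = 46.

With 5 stops there are 5!/2 = 60 distinct round trips (a route and its reverse cost the same).
Depot→#101→#102→#103→#104→#105→Depot: 15+8+3+8+10+18 = 62
Depot→#101→#102→#103→#105→#104→Depot: 15+8+3+14+10+12 = 62
Depot→#101→#102→#104→#103→#105→Depot: 15+8+11+8+14+18 = 74
Depot→#101→#102→#104→#105→#103→Depot: 15+8+11+10+14+10 = 68
Depot→#101→#102→#105→#103→#104→Depot: 15+8+17+14+8+12 = 74
Depot→#101→#102→#105→#104→#103→Depot: 15+8+17+10+8+10 = 68
Depot→#101→#103→#102→#104→#105→Depot: 15+5+3+11+10+18 = 62
Depot→#101→#103→#102→#105→#104→Depot: 15+5+3+17+10+12 = 62
Depot→#101→#103→#104→#102→#105→Depot: 15+5+8+11+17+18 = 74
Depot→#101→#103→#104→#105→#102→Depot: 15+5+8+10+17+7 = 62
Depot→#101→#103→#105→#102→#104→Depot: 15+5+14+17+11+12 = 74
Depot→#101→#103→#105→#104→#102→Depot: 15+5+14+10+11+7 = 62
Depot→#101→#104→#102→#103→#105→Depot: 15+3+11+3+14+18 = 64
Depot→#101→#104→#102→#105→#103→Depot: 15+3+11+17+14+10 = 70
… (46 more)
Depot→#102→#103→#101→#104→#105→Depot: 7+3+5+3+10+18 = 46  ← best
The minimum is 46.
One optimal route: Depot → #102 → #103 → #101 → #104 → #105 → Depot (or its reverse).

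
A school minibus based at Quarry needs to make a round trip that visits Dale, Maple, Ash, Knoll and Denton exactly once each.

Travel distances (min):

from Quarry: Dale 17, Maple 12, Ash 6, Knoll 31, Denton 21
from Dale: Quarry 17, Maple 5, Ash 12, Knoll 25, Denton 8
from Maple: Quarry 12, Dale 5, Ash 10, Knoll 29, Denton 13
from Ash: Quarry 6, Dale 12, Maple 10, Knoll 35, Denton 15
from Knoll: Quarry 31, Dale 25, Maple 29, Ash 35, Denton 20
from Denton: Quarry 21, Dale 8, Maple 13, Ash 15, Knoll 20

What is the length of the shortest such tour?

With 5 stops there are 5!/2 = 60 distinct round trips (a route and its reverse cost the same).
Quarry - Dale - Maple - Ash - Knoll - Denton - Quarry: 17+5+10+35+20+21 = 108
Quarry - Dale - Maple - Ash - Denton - Knoll - Quarry: 17+5+10+15+20+31 = 98
Quarry - Dale - Maple - Knoll - Ash - Denton - Quarry: 17+5+29+35+15+21 = 122
Quarry - Dale - Maple - Knoll - Denton - Ash - Quarry: 17+5+29+20+15+6 = 92
Quarry - Dale - Maple - Denton - Ash - Knoll - Quarry: 17+5+13+15+35+31 = 116
Quarry - Dale - Maple - Denton - Knoll - Ash - Quarry: 17+5+13+20+35+6 = 96
Quarry - Dale - Ash - Maple - Knoll - Denton - Quarry: 17+12+10+29+20+21 = 109
Quarry - Dale - Ash - Maple - Denton - Knoll - Quarry: 17+12+10+13+20+31 = 103
Quarry - Dale - Ash - Knoll - Maple - Denton - Quarry: 17+12+35+29+13+21 = 127
Quarry - Dale - Ash - Knoll - Denton - Maple - Quarry: 17+12+35+20+13+12 = 109
Quarry - Dale - Ash - Denton - Maple - Knoll - Quarry: 17+12+15+13+29+31 = 117
Quarry - Dale - Ash - Denton - Knoll - Maple - Quarry: 17+12+15+20+29+12 = 105
Quarry - Dale - Knoll - Maple - Ash - Denton - Quarry: 17+25+29+10+15+21 = 117
Quarry - Dale - Knoll - Maple - Denton - Ash - Quarry: 17+25+29+13+15+6 = 105
… (46 more)
Quarry - Ash - Maple - Dale - Denton - Knoll - Quarry: 6+10+5+8+20+31 = 80  ← best
The minimum is 80.
One optimal route: Quarry → Ash → Maple → Dale → Denton → Knoll → Quarry (or its reverse).

Shortest round trip = 80 min.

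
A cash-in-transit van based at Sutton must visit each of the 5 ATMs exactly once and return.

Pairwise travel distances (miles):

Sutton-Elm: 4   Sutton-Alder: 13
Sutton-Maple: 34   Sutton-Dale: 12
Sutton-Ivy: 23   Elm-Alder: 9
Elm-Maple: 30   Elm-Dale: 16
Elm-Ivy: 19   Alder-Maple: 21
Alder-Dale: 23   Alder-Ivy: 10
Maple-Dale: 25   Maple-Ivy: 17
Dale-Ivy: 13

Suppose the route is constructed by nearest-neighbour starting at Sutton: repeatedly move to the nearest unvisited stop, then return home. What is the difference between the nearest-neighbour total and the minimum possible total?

Excess over optimum: 19 miles.

From Sutton: Elm=4, Dale=12, Alder=13, Ivy=23, Maple=34 → choose Elm (4).
From Elm: Alder=9, Dale=16, Ivy=19, Maple=30 → choose Alder (9).
From Alder: Ivy=10, Maple=21, Dale=23 → choose Ivy (10).
From Ivy: Dale=13, Maple=17 → choose Dale (13).
From Dale: Maple=25 → choose Maple (25).
NN route Sutton → Elm → Alder → Ivy → Dale → Maple → Sutton costs 95.
Optimal: Sutton → Elm → Alder → Maple → Ivy → Dale → Sutton costs 76 (by enumerating all 60 distinct tours).
Excess = 95 − 76 = 19.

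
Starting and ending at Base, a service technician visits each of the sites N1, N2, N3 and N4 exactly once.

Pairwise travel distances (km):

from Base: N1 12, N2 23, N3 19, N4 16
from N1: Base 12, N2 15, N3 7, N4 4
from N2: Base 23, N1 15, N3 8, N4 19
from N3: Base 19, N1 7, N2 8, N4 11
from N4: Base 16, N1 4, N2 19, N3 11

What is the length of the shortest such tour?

Base→N1→N2→N3→N4→Base: 12+15+8+11+16 = 62
Base→N1→N2→N4→N3→Base: 12+15+19+11+19 = 76
Base→N1→N3→N2→N4→Base: 12+7+8+19+16 = 62
Base→N1→N3→N4→N2→Base: 12+7+11+19+23 = 72
Base→N1→N4→N2→N3→Base: 12+4+19+8+19 = 62
Base→N1→N4→N3→N2→Base: 12+4+11+8+23 = 58
Base→N2→N1→N3→N4→Base: 23+15+7+11+16 = 72
Base→N2→N1→N4→N3→Base: 23+15+4+11+19 = 72
Base→N2→N3→N1→N4→Base: 23+8+7+4+16 = 58
Base→N2→N4→N1→N3→Base: 23+19+4+7+19 = 72
Base→N3→N1→N2→N4→Base: 19+7+15+19+16 = 76
Base→N3→N2→N1→N4→Base: 19+8+15+4+16 = 62
The minimum is 58.
One optimal route: Base → N1 → N4 → N3 → N2 → Base (or its reverse).

Shortest round trip = 58 km.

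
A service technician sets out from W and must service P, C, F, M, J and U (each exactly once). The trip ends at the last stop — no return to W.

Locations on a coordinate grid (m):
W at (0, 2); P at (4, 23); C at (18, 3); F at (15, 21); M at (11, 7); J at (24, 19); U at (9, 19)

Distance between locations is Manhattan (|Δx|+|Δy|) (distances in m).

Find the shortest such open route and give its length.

Shortest open route: 77 m.

There are 6! = 720 possible orderings.
W → P → C → F → M → J → U: 25+34+21+18+25+15 = 138
W → P → C → F → M → U → J: 25+34+21+18+14+15 = 127
W → P → C → F → J → M → U: 25+34+21+11+25+14 = 130
W → P → C → F → J → U → M: 25+34+21+11+15+14 = 120
W → P → C → F → U → M → J: 25+34+21+8+14+25 = 127
W → P → C → F → U → J → M: 25+34+21+8+15+25 = 128
W → P → C → M → F → J → U: 25+34+11+18+11+15 = 114
W → P → C → M → F → U → J: 25+34+11+18+8+15 = 111
… (712 more)
W → C → M → U → P → F → J: 19+11+14+9+13+11 = 77  ← best
The minimum is 77.
One shortest path: W → C → M → U → P → F → J.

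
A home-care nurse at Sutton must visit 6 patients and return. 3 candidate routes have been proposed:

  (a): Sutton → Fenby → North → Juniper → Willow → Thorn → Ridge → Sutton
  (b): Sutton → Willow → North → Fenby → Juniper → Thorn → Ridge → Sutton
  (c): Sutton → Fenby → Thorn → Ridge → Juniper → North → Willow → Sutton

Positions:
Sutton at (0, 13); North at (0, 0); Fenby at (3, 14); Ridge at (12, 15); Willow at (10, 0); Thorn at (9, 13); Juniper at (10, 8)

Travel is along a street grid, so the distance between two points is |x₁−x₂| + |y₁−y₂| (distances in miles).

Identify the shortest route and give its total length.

Shortest is (c), total 76 miles.

(a): 4 + 17 + 18 + 8 + 14 + 5 + 14 = 80
(b): 23 + 10 + 17 + 13 + 6 + 5 + 14 = 88
(c): 4 + 7 + 5 + 9 + 18 + 10 + 23 = 76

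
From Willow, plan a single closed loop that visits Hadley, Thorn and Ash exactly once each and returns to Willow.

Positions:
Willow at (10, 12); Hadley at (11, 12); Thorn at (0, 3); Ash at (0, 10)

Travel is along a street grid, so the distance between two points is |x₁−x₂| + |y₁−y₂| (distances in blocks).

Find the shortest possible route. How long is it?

With 3 stops there are 3!/2 = 3 distinct round trips (a route and its reverse cost the same).
Willow→Hadley→Thorn→Ash→Willow: 1+20+7+12 = 40
Willow→Hadley→Ash→Thorn→Willow: 1+13+7+19 = 40
Willow→Thorn→Hadley→Ash→Willow: 19+20+13+12 = 64
The minimum is 40.
One optimal route: Willow → Hadley → Thorn → Ash → Willow (or its reverse).

Minimum total distance: 40 blocks.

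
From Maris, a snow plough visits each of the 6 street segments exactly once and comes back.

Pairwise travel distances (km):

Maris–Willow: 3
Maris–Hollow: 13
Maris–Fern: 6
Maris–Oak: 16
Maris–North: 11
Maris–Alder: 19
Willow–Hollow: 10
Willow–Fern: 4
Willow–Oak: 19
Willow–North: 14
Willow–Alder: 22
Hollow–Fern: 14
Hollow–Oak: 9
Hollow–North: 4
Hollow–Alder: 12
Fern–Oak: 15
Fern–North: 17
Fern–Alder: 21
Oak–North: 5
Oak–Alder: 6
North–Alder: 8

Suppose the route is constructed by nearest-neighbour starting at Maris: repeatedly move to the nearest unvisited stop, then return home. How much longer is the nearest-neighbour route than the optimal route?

From Maris: Willow=3, Fern=6, North=11, Hollow=13, Oak=16, Alder=19 → choose Willow (3).
From Willow: Fern=4, Hollow=10, North=14, Oak=19, Alder=22 → choose Fern (4).
From Fern: Hollow=14, Oak=15, North=17, Alder=21 → choose Hollow (14).
From Hollow: North=4, Oak=9, Alder=12 → choose North (4).
From North: Oak=5, Alder=8 → choose Oak (5).
From Oak: Alder=6 → choose Alder (6).
NN route Maris → Willow → Fern → Hollow → North → Oak → Alder → Maris costs 55.
Optimal: Maris → Willow → Hollow → North → Alder → Oak → Fern → Maris costs 52 (by enumerating all 360 distinct tours).
Excess = 55 − 52 = 3.

The nearest-neighbour route is 3 km longer than optimal.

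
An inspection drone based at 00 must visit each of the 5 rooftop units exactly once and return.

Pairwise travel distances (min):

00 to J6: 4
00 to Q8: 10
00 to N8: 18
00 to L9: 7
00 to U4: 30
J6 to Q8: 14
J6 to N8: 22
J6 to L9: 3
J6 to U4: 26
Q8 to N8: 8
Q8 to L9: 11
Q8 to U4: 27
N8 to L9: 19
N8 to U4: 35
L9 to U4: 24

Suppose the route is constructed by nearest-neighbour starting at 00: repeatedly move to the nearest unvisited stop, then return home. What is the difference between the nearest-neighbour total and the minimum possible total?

7 min longer than the optimal tour.

00: J6=4, L9=7, Q8=10, N8=18, U4=30 ⇒ J6
J6: L9=3, Q8=14, N8=22, U4=26 ⇒ L9
L9: Q8=11, N8=19, U4=24 ⇒ Q8
Q8: N8=8, U4=27 ⇒ N8
N8: U4=35 ⇒ U4
NN route 00 → J6 → L9 → Q8 → N8 → U4 → 00 costs 91.
Optimal: 00 → J6 → L9 → U4 → Q8 → N8 → 00 costs 84 (by enumerating all 60 distinct tours).
Excess = 91 − 84 = 7.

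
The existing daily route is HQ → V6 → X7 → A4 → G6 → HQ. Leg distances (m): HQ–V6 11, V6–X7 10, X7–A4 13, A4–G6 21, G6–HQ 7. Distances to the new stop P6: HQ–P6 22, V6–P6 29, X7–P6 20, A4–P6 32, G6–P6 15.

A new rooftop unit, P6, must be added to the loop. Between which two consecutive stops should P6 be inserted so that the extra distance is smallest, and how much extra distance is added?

Insertion cost between consecutive stops i–j is d(i,P6) + d(P6,j) − d(i,j):
  between HQ and V6: 22 + 29 − 11 = 40
  between V6 and X7: 29 + 20 − 10 = 39
  between X7 and A4: 20 + 32 − 13 = 39
  between A4 and G6: 32 + 15 − 21 = 26
  between G6 and HQ: 15 + 22 − 7 = 30
Cheapest insertion is between A4 and G6, adding 26.
New total = 62 + 26 = 88.

Adding 26 m by placing P6 on the A4–G6 leg.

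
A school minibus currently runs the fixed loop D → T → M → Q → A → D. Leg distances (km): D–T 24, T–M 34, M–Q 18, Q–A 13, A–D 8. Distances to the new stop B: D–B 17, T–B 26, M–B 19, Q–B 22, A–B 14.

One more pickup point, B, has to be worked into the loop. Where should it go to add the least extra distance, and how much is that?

Insertion cost between consecutive stops i–j is d(i,B) + d(B,j) − d(i,j):
  between D and T: 17 + 26 − 24 = 19
  between T and M: 26 + 19 − 34 = 11
  between M and Q: 19 + 22 − 18 = 23
  between Q and A: 22 + 14 − 13 = 23
  between A and D: 14 + 17 − 8 = 23
Cheapest insertion is between T and M, adding 11.
New total = 97 + 11 = 108.

Minimum extra distance: 11 km, inserting B between T and M.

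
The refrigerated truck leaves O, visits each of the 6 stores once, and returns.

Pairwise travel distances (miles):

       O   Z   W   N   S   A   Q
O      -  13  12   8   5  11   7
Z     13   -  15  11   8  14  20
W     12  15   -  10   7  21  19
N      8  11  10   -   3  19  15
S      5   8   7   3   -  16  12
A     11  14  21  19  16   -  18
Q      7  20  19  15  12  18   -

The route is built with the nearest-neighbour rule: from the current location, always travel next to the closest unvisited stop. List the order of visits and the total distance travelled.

72 miles along O → S → N → W → Z → A → Q → O.

At O the remaining stops are S 5, Q 7, N 8, A 11, W 12, Z 13; go to S.
At S the remaining stops are N 3, W 7, Z 8, Q 12, A 16; go to N.
At N the remaining stops are W 10, Z 11, Q 15, A 19; go to W.
At W the remaining stops are Z 15, Q 19, A 21; go to Z.
At Z the remaining stops are A 14, Q 20; go to A.
At A the remaining stops are Q 18; go to Q.
Return Q→O: 7.
Total = 5 + 3 + 10 + 15 + 14 + 18 + 7 = 72.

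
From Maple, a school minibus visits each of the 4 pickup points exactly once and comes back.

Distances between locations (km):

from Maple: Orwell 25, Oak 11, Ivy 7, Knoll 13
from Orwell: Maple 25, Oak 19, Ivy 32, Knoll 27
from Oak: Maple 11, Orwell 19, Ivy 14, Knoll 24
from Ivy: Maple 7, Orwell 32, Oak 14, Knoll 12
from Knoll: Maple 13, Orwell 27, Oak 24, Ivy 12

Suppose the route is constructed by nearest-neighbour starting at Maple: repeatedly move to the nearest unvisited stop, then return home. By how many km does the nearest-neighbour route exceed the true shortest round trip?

From Maple: Ivy=7, Oak=11, Knoll=13, Orwell=25 → choose Ivy (7).
From Ivy: Knoll=12, Oak=14, Orwell=32 → choose Knoll (12).
From Knoll: Oak=24, Orwell=27 → choose Oak (24).
From Oak: Orwell=19 → choose Orwell (19).
NN route Maple → Ivy → Knoll → Oak → Orwell → Maple costs 87.
Optimal: Maple → Oak → Orwell → Knoll → Ivy → Maple costs 76 (by enumerating all 12 distinct tours).
Excess = 87 − 76 = 11.

11 km longer than the optimal tour.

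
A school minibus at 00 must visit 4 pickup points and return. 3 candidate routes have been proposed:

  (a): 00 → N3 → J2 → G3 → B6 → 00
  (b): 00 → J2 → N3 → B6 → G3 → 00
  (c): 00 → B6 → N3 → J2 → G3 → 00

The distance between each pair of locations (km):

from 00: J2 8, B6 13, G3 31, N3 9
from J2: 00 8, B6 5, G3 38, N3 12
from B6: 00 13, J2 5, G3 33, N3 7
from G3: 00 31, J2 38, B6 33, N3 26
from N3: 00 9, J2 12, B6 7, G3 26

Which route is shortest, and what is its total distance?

Shortest is (b), total 91 km.

(a): 9 + 12 + 38 + 33 + 13 = 105
(b): 8 + 12 + 7 + 33 + 31 = 91
(c): 13 + 7 + 12 + 38 + 31 = 101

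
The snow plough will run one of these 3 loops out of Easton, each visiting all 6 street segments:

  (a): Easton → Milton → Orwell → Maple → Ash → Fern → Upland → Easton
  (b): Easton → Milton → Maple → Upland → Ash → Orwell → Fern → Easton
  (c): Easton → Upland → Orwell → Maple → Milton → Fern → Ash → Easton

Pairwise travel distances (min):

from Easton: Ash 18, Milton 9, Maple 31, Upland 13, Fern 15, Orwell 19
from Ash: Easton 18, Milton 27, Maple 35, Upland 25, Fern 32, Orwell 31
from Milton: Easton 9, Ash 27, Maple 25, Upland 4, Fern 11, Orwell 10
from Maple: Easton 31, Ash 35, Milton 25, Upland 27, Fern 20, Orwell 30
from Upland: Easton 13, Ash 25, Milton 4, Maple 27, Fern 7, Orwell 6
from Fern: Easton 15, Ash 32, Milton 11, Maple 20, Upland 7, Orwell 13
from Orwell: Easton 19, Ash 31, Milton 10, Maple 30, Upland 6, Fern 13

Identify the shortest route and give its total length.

(a): 9 + 10 + 30 + 35 + 32 + 7 + 13 = 136
(b): 9 + 25 + 27 + 25 + 31 + 13 + 15 = 145
(c): 13 + 6 + 30 + 25 + 11 + 32 + 18 = 135

135 min — (c) is the shortest.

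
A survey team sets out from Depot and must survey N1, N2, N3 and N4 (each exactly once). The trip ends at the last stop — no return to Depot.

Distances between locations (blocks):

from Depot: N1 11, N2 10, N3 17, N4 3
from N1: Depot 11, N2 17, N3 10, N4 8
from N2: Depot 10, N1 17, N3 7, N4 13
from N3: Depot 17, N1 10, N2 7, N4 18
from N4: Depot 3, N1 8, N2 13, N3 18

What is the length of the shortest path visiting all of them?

There are 4! = 24 possible orderings.
Depot→N1→N2→N3→N4: 11+17+7+18 = 53
Depot→N1→N2→N4→N3: 11+17+13+18 = 59
Depot→N1→N3→N2→N4: 11+10+7+13 = 41
Depot→N1→N3→N4→N2: 11+10+18+13 = 52
Depot→N1→N4→N2→N3: 11+8+13+7 = 39
Depot→N1→N4→N3→N2: 11+8+18+7 = 44
Depot→N2→N1→N3→N4: 10+17+10+18 = 55
Depot→N2→N1→N4→N3: 10+17+8+18 = 53
Depot→N2→N3→N1→N4: 10+7+10+8 = 35
Depot→N2→N3→N4→N1: 10+7+18+8 = 43
Depot→N2→N4→N1→N3: 10+13+8+10 = 41
Depot→N2→N4→N3→N1: 10+13+18+10 = 51
Depot→N3→N1→N2→N4: 17+10+17+13 = 57
Depot→N3→N1→N4→N2: 17+10+8+13 = 48
… (10 more)
Depot→N4→N1→N3→N2: 3+8+10+7 = 28  ← best
The minimum is 28.
One shortest path: Depot → N4 → N1 → N3 → N2.

28 blocks — the minimum one-way total.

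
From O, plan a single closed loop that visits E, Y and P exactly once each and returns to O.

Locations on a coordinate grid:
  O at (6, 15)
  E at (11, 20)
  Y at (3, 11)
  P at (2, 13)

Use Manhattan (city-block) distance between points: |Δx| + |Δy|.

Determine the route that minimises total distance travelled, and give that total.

36 — the shortest possible round trip.

O - E - Y - P - O: 10+17+3+6 = 36
O - E - P - Y - O: 10+16+3+7 = 36
O - Y - E - P - O: 7+17+16+6 = 46
The minimum is 36.
One optimal route: O → E → Y → P → O (or its reverse).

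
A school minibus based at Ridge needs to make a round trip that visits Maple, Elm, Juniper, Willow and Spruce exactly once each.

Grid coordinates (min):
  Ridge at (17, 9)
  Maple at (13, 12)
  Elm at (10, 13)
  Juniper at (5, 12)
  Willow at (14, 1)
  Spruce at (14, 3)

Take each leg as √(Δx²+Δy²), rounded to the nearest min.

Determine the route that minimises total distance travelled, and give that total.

Ridge → Maple → Elm → Juniper → Willow → Spruce → Ridge: 5+3+5+14+2+7 = 36
Ridge → Maple → Elm → Juniper → Spruce → Willow → Ridge: 5+3+5+13+2+9 = 37
Ridge → Maple → Elm → Willow → Juniper → Spruce → Ridge: 5+3+13+14+13+7 = 55
Ridge → Maple → Elm → Willow → Spruce → Juniper → Ridge: 5+3+13+2+13+12 = 48
Ridge → Maple → Elm → Spruce → Juniper → Willow → Ridge: 5+3+11+13+14+9 = 55
Ridge → Maple → Elm → Spruce → Willow → Juniper → Ridge: 5+3+11+2+14+12 = 47
Ridge → Maple → Juniper → Elm → Willow → Spruce → Ridge: 5+8+5+13+2+7 = 40
Ridge → Maple → Juniper → Elm → Spruce → Willow → Ridge: 5+8+5+11+2+9 = 40
Ridge → Maple → Juniper → Willow → Elm → Spruce → Ridge: 5+8+14+13+11+7 = 58
Ridge → Maple → Juniper → Willow → Spruce → Elm → Ridge: 5+8+14+2+11+8 = 48
Ridge → Maple → Juniper → Spruce → Elm → Willow → Ridge: 5+8+13+11+13+9 = 59
Ridge → Maple → Juniper → Spruce → Willow → Elm → Ridge: 5+8+13+2+13+8 = 49
Ridge → Maple → Willow → Elm → Juniper → Spruce → Ridge: 5+11+13+5+13+7 = 54
Ridge → Maple → Willow → Elm → Spruce → Juniper → Ridge: 5+11+13+11+13+12 = 65
… (46 more)
The minimum is 36.
One optimal route: Ridge → Maple → Elm → Juniper → Willow → Spruce → Ridge (or its reverse).

36 min — the shortest possible round trip.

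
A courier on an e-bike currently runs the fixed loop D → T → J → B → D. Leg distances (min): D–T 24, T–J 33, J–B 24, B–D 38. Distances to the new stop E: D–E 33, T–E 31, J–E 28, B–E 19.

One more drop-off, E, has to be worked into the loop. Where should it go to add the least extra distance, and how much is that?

Insertion cost between consecutive stops i–j is d(i,E) + d(E,j) − d(i,j):
  between D and T: 33 + 31 − 24 = 40
  between T and J: 31 + 28 − 33 = 26
  between J and B: 28 + 19 − 24 = 23
  between B and D: 19 + 33 − 38 = 14
Cheapest insertion is between B and D, adding 14.
New total = 119 + 14 = 133.

Minimum extra distance: 14 min, inserting E between B and D.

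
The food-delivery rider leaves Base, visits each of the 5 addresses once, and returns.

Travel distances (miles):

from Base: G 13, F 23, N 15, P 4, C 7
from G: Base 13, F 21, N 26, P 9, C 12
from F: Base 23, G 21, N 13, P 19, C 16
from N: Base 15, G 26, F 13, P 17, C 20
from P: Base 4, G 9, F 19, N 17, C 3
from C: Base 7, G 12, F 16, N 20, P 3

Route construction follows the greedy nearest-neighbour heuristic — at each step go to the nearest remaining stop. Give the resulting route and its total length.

68 miles along Base → P → C → G → F → N → Base.

Base → [P:4 / C:7 / G:13 / N:15 / F:23] → P (4)
P → [C:3 / G:9 / N:17 / F:19] → C (3)
C → [G:12 / F:16 / N:20] → G (12)
G → [F:21 / N:26] → F (21)
F → [N:13] → N (13)
Return N→Base: 15.
Total = 4 + 3 + 12 + 21 + 13 + 15 = 68.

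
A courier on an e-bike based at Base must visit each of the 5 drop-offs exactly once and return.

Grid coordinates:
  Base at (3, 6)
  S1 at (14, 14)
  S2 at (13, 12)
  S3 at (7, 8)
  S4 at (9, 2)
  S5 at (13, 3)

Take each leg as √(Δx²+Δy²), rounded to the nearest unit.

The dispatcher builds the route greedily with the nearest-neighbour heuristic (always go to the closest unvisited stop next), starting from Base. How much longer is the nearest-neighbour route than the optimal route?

Excess over optimum: 4.

From Base: S3=4, S4=7, S5=10, S2=12, S1=14 → choose S3 (4).
From S3: S4=6, S2=7, S5=8, S1=9 → choose S4 (6).
From S4: S5=4, S2=11, S1=13 → choose S5 (4).
From S5: S2=9, S1=11 → choose S2 (9).
From S2: S1=2 → choose S1 (2).
NN route Base → S3 → S4 → S5 → S2 → S1 → Base costs 39.
Optimal: Base → S3 → S1 → S2 → S5 → S4 → Base costs 35 (by enumerating all 60 distinct tours).
Excess = 39 − 35 = 4.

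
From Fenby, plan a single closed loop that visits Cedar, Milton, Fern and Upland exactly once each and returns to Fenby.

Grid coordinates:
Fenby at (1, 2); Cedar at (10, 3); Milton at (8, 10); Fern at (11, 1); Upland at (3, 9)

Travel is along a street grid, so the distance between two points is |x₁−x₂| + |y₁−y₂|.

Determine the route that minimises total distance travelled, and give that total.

Fenby → Cedar → Milton → Fern → Upland → Fenby: 10+9+12+16+9 = 56
Fenby → Cedar → Milton → Upland → Fern → Fenby: 10+9+6+16+11 = 52
Fenby → Cedar → Fern → Milton → Upland → Fenby: 10+3+12+6+9 = 40
Fenby → Cedar → Fern → Upland → Milton → Fenby: 10+3+16+6+15 = 50
Fenby → Cedar → Upland → Milton → Fern → Fenby: 10+13+6+12+11 = 52
Fenby → Cedar → Upland → Fern → Milton → Fenby: 10+13+16+12+15 = 66
Fenby → Milton → Cedar → Fern → Upland → Fenby: 15+9+3+16+9 = 52
Fenby → Milton → Cedar → Upland → Fern → Fenby: 15+9+13+16+11 = 64
Fenby → Milton → Fern → Cedar → Upland → Fenby: 15+12+3+13+9 = 52
Fenby → Milton → Upland → Cedar → Fern → Fenby: 15+6+13+3+11 = 48
Fenby → Fern → Cedar → Milton → Upland → Fenby: 11+3+9+6+9 = 38
Fenby → Fern → Milton → Cedar → Upland → Fenby: 11+12+9+13+9 = 54
The minimum is 38.
One optimal route: Fenby → Fern → Cedar → Milton → Upland → Fenby (or its reverse).

Minimum total distance: 38.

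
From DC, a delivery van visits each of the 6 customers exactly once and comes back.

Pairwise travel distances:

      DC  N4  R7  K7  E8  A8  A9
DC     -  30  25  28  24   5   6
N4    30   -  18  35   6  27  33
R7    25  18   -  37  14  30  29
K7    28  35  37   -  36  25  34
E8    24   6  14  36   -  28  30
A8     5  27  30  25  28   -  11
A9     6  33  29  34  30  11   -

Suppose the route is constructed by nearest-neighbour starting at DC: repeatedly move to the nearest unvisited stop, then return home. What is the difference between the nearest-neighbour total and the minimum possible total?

8 longer than the optimal tour.

DC: A8=5, A9=6, E8=24, R7=25, K7=28, N4=30 ⇒ A8
A8: A9=11, K7=25, N4=27, E8=28, R7=30 ⇒ A9
A9: R7=29, E8=30, N4=33, K7=34 ⇒ R7
R7: E8=14, N4=18, K7=37 ⇒ E8
E8: N4=6, K7=36 ⇒ N4
N4: K7=35 ⇒ K7
NN route DC → A8 → A9 → R7 → E8 → N4 → K7 → DC costs 128.
Optimal: DC → A8 → K7 → N4 → E8 → R7 → A9 → DC costs 120 (by enumerating all 360 distinct tours).
Excess = 128 − 120 = 8.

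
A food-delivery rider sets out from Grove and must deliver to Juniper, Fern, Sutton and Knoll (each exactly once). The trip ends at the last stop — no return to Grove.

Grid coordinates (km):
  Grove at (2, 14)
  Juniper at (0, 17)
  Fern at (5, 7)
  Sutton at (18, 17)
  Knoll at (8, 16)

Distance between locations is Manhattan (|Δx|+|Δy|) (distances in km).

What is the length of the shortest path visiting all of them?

Shortest open route: 43 km.

There are 4! = 24 possible orderings.
Grove → Juniper → Fern → Sutton → Knoll: 5+15+23+11 = 54
Grove → Juniper → Fern → Knoll → Sutton: 5+15+12+11 = 43
Grove → Juniper → Sutton → Fern → Knoll: 5+18+23+12 = 58
Grove → Juniper → Sutton → Knoll → Fern: 5+18+11+12 = 46
Grove → Juniper → Knoll → Fern → Sutton: 5+9+12+23 = 49
Grove → Juniper → Knoll → Sutton → Fern: 5+9+11+23 = 48
Grove → Fern → Juniper → Sutton → Knoll: 10+15+18+11 = 54
Grove → Fern → Juniper → Knoll → Sutton: 10+15+9+11 = 45
Grove → Fern → Sutton → Juniper → Knoll: 10+23+18+9 = 60
Grove → Fern → Sutton → Knoll → Juniper: 10+23+11+9 = 53
Grove → Fern → Knoll → Juniper → Sutton: 10+12+9+18 = 49
Grove → Fern → Knoll → Sutton → Juniper: 10+12+11+18 = 51
Grove → Sutton → Juniper → Fern → Knoll: 19+18+15+12 = 64
Grove → Sutton → Juniper → Knoll → Fern: 19+18+9+12 = 58
… (10 more)
The minimum is 43.
One shortest path: Grove → Juniper → Fern → Knoll → Sutton.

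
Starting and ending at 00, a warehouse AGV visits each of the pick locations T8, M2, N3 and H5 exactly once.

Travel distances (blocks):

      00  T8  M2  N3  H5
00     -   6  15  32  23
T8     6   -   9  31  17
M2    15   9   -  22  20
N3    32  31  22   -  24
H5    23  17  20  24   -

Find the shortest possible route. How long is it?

Minimum total distance: 84 blocks.

With 4 stops there are 4!/2 = 12 distinct round trips (a route and its reverse cost the same).
00 - T8 - M2 - N3 - H5 - 00: 6+9+22+24+23 = 84
00 - T8 - M2 - H5 - N3 - 00: 6+9+20+24+32 = 91
00 - T8 - N3 - M2 - H5 - 00: 6+31+22+20+23 = 102
00 - T8 - N3 - H5 - M2 - 00: 6+31+24+20+15 = 96
00 - T8 - H5 - M2 - N3 - 00: 6+17+20+22+32 = 97
00 - T8 - H5 - N3 - M2 - 00: 6+17+24+22+15 = 84
00 - M2 - T8 - N3 - H5 - 00: 15+9+31+24+23 = 102
00 - M2 - T8 - H5 - N3 - 00: 15+9+17+24+32 = 97
00 - M2 - N3 - T8 - H5 - 00: 15+22+31+17+23 = 108
00 - M2 - H5 - T8 - N3 - 00: 15+20+17+31+32 = 115
00 - N3 - T8 - M2 - H5 - 00: 32+31+9+20+23 = 115
00 - N3 - M2 - T8 - H5 - 00: 32+22+9+17+23 = 103
The minimum is 84.
One optimal route: 00 → T8 → M2 → N3 → H5 → 00 (or its reverse).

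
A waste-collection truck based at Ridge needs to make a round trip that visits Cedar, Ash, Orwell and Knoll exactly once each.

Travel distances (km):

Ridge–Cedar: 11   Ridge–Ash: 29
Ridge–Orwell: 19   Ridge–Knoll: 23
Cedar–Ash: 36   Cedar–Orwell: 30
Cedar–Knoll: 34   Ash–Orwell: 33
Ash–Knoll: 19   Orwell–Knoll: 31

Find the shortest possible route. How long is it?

There are 12 distinct closed tours to check (reversals are equivalent).
Ridge-Cedar-Ash-Orwell-Knoll-Ridge: 11+36+33+31+23 = 134
Ridge-Cedar-Ash-Knoll-Orwell-Ridge: 11+36+19+31+19 = 116
Ridge-Cedar-Orwell-Ash-Knoll-Ridge: 11+30+33+19+23 = 116
Ridge-Cedar-Orwell-Knoll-Ash-Ridge: 11+30+31+19+29 = 120
Ridge-Cedar-Knoll-Ash-Orwell-Ridge: 11+34+19+33+19 = 116
Ridge-Cedar-Knoll-Orwell-Ash-Ridge: 11+34+31+33+29 = 138
Ridge-Ash-Cedar-Orwell-Knoll-Ridge: 29+36+30+31+23 = 149
Ridge-Ash-Cedar-Knoll-Orwell-Ridge: 29+36+34+31+19 = 149
Ridge-Ash-Orwell-Cedar-Knoll-Ridge: 29+33+30+34+23 = 149
Ridge-Ash-Knoll-Cedar-Orwell-Ridge: 29+19+34+30+19 = 131
Ridge-Orwell-Cedar-Ash-Knoll-Ridge: 19+30+36+19+23 = 127
Ridge-Orwell-Ash-Cedar-Knoll-Ridge: 19+33+36+34+23 = 145
The minimum is 116.
One optimal route: Ridge → Cedar → Ash → Knoll → Orwell → Ridge (or its reverse).

Shortest round trip = 116 km.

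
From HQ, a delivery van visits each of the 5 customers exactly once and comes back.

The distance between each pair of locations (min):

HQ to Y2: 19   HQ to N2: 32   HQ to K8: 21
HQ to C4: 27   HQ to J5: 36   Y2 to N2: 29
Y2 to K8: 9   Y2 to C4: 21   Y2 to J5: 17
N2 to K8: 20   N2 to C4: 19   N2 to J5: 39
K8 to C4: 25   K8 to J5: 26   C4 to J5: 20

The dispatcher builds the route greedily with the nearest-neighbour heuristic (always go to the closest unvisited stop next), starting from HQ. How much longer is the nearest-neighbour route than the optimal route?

From HQ: Y2=19, K8=21, C4=27, N2=32, J5=36 → choose Y2 (19).
From Y2: K8=9, J5=17, C4=21, N2=29 → choose K8 (9).
From K8: N2=20, C4=25, J5=26 → choose N2 (20).
From N2: C4=19, J5=39 → choose C4 (19).
From C4: J5=20 → choose J5 (20).
NN route HQ → Y2 → K8 → N2 → C4 → J5 → HQ costs 123.
Optimal: HQ → Y2 → J5 → C4 → N2 → K8 → HQ costs 116 (by enumerating all 60 distinct tours).
Excess = 123 − 116 = 7.

7 min longer than the optimal tour.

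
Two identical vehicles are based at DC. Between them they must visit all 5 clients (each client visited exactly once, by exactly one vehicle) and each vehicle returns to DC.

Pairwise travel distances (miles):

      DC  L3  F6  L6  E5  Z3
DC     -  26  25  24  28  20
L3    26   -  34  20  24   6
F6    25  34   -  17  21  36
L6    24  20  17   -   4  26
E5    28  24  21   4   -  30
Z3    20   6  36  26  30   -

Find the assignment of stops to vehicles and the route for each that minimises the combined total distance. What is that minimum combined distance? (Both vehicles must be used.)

There are 2^4 − 1 = 15 ways to divide the 5 stops into two non-empty groups. For each, the best each vehicle can do is its own shortest tour through its group:
  {L3} + {F6, L6, E5, Z3}: 52 + 96 = 148
  {F6} + {L3, L6, E5, Z3}: 50 + 78 = 128
  {L3, F6} + {L6, E5, Z3}: 85 + 78 = 163
  {L6} + {L3, F6, E5, Z3}: 48 + 96 = 144
  {L3, L6} + {F6, E5, Z3}: 70 + 96 = 166
  {F6, L6} + {L3, E5, Z3}: 66 + 78 = 144
  … (15 splits in total)
  {F6, L6, E5} + {L3, Z3}: 74 + 52 = 126  ← best
Best: vehicle 1 DC → F6 → L6 → E5 → DC = 74; vehicle 2 DC → L3 → Z3 → DC = 52; combined 126.

Minimum combined distance: 126 miles.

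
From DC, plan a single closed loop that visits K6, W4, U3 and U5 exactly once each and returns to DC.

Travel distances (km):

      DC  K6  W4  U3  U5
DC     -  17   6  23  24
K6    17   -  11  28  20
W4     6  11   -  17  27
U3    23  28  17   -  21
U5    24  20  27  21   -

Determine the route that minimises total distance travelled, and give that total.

DC → K6 → W4 → U3 → U5 → DC: 17+11+17+21+24 = 90
DC → K6 → W4 → U5 → U3 → DC: 17+11+27+21+23 = 99
DC → K6 → U3 → W4 → U5 → DC: 17+28+17+27+24 = 113
DC → K6 → U3 → U5 → W4 → DC: 17+28+21+27+6 = 99
DC → K6 → U5 → W4 → U3 → DC: 17+20+27+17+23 = 104
DC → K6 → U5 → U3 → W4 → DC: 17+20+21+17+6 = 81
DC → W4 → K6 → U3 → U5 → DC: 6+11+28+21+24 = 90
DC → W4 → K6 → U5 → U3 → DC: 6+11+20+21+23 = 81
DC → W4 → U3 → K6 → U5 → DC: 6+17+28+20+24 = 95
DC → W4 → U5 → K6 → U3 → DC: 6+27+20+28+23 = 104
DC → U3 → K6 → W4 → U5 → DC: 23+28+11+27+24 = 113
DC → U3 → W4 → K6 → U5 → DC: 23+17+11+20+24 = 95
The minimum is 81.
One optimal route: DC → K6 → U5 → U3 → W4 → DC (or its reverse).

Minimum total distance: 81 km.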